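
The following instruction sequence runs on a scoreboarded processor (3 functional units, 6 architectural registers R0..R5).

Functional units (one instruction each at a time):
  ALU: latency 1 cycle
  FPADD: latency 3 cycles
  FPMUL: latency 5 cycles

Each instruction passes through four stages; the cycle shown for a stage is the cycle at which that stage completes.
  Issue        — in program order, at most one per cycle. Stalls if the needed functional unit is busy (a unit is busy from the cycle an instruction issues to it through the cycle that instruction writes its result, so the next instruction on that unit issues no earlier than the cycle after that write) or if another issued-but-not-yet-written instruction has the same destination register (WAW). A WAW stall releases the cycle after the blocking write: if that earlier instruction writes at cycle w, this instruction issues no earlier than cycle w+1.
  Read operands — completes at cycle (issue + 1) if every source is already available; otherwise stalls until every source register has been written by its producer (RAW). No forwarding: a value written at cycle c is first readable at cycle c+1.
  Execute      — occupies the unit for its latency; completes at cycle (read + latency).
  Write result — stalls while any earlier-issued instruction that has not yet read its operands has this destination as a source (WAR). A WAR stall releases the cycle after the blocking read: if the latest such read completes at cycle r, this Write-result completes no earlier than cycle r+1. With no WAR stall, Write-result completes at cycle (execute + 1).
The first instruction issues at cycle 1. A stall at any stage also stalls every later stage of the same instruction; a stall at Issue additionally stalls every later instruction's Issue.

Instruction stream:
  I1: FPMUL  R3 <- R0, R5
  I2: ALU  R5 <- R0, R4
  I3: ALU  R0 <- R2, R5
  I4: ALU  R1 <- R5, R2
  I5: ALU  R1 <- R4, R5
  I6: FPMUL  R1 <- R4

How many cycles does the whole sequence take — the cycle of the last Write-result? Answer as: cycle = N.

cycle = 25

t=1  I1 dispatched to FPMUL
t=2  I1 operands ready; I2 dispatched to ALU
t=3  I2 operands ready
t=4  I2 complete
t=5  R5←I2
t=6  I3 dispatched to ALU
t=7  I1 complete; I3 operands ready
t=8  R3←I1; I3 complete
t=9  R0←I3
t=10  I4 dispatched to ALU
t=11  I4 operands ready
t=12  I4 complete
t=13  R1←I4
t=14  I5 dispatched to ALU
t=15  I5 operands ready
t=16  I5 complete
t=17  R1←I5
t=18  I6 dispatched to FPMUL
t=19  I6 operands ready
t=24  I6 complete
t=25  R1←I6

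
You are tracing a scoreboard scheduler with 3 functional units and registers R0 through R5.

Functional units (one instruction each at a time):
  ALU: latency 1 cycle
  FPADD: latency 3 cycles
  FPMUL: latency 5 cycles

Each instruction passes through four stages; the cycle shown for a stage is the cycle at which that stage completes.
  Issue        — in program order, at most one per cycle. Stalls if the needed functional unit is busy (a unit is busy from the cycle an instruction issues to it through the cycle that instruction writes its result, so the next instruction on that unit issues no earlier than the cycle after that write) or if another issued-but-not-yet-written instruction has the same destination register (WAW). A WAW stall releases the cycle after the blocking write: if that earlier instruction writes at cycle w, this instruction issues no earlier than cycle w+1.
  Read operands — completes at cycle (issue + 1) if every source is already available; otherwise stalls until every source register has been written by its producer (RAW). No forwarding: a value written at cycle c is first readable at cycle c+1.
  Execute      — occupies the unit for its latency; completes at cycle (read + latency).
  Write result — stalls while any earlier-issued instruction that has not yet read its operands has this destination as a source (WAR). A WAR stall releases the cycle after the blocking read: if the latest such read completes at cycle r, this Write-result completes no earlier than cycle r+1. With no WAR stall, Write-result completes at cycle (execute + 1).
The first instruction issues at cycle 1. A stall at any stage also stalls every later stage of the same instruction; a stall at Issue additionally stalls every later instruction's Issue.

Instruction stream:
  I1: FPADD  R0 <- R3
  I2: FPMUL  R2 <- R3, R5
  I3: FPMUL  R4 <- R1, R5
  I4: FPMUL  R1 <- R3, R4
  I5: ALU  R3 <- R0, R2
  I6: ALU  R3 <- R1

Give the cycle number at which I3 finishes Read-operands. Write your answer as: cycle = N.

I1  is:1  ro:2  ex:5  wr:6
I2  is:2  ro:3  ex:8  wr:9
I3  is:10  ro:11  ex:16  wr:17  — struct: FPMUL busy until I2 writes@9
I4  is:18  ro:19  ex:24  wr:25  — struct: FPMUL busy until I3 writes@17
I5  is:19  ro:20  ex:21  wr:22
I6  is:23  ro:26  ex:27  wr:28  — struct: ALU busy until I5 writes@22, RAW R1: wait I4 write@25

cycle = 11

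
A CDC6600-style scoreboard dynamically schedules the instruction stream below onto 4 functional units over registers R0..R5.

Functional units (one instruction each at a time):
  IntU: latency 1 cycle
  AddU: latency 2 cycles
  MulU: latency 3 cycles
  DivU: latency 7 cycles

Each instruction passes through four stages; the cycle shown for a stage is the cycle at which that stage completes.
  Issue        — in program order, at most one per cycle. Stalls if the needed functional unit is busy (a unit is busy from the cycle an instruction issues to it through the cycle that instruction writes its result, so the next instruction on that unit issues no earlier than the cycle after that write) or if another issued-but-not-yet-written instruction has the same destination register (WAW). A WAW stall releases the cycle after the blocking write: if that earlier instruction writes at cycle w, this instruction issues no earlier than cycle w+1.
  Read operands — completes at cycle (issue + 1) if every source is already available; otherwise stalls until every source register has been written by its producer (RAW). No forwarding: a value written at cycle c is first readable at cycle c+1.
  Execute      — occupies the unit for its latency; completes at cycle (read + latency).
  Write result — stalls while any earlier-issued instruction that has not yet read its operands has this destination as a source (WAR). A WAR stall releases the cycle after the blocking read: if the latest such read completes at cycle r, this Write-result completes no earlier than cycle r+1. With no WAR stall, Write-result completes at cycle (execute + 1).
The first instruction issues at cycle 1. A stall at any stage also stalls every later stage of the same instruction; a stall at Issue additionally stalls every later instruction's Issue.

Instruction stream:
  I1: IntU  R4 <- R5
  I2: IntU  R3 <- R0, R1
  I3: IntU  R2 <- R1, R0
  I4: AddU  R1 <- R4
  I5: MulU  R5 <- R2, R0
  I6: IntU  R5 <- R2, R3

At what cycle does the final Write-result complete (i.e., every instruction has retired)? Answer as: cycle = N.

cycle = 21

I1 -> (1, 2, 3, 4)
I2 -> (5, 6, 7, 8)  // struct: IntU busy until I1 writes@4
I3 -> (9, 10, 11, 12)  // struct: IntU busy until I2 writes@8
I4 -> (10, 11, 13, 14)
I5 -> (11, 13, 16, 17)  // RAW R2: wait I3 write@12
I6 -> (18, 19, 20, 21)  // WAW R5: wait I5 write@17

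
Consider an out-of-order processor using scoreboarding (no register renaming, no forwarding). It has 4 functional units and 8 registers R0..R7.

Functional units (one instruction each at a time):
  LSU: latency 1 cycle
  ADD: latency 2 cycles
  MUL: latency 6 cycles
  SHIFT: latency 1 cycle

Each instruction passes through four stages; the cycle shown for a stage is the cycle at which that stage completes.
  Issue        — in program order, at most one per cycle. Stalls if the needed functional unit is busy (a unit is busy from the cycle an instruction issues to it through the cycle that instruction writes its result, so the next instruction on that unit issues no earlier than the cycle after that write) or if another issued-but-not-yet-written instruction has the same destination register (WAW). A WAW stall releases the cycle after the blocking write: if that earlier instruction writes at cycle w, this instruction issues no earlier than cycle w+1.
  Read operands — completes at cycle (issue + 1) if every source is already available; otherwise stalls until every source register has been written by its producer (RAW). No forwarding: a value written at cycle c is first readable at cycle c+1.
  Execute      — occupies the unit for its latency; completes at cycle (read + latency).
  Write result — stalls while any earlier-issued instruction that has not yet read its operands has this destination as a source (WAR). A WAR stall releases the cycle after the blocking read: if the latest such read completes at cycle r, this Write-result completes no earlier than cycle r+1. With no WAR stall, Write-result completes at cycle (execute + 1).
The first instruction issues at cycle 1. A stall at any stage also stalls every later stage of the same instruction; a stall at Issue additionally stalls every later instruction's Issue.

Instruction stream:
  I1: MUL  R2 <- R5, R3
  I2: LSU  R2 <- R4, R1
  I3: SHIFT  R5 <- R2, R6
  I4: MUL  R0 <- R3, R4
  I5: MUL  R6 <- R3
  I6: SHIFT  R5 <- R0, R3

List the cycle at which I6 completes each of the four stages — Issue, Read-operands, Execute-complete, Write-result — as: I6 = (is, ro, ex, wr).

[I1] 1/2/8/9
[I2] 10/11/12/13  (WAW R2: wait I1 write@9)
[I3] 11/14/15/16  (RAW R2: wait I2 write@13)
[I4] 12/13/19/20
[I5] 21/22/28/29  (struct: MUL busy until I4 writes@20)
[I6] 22/23/24/25

I6 = (22, 23, 24, 25)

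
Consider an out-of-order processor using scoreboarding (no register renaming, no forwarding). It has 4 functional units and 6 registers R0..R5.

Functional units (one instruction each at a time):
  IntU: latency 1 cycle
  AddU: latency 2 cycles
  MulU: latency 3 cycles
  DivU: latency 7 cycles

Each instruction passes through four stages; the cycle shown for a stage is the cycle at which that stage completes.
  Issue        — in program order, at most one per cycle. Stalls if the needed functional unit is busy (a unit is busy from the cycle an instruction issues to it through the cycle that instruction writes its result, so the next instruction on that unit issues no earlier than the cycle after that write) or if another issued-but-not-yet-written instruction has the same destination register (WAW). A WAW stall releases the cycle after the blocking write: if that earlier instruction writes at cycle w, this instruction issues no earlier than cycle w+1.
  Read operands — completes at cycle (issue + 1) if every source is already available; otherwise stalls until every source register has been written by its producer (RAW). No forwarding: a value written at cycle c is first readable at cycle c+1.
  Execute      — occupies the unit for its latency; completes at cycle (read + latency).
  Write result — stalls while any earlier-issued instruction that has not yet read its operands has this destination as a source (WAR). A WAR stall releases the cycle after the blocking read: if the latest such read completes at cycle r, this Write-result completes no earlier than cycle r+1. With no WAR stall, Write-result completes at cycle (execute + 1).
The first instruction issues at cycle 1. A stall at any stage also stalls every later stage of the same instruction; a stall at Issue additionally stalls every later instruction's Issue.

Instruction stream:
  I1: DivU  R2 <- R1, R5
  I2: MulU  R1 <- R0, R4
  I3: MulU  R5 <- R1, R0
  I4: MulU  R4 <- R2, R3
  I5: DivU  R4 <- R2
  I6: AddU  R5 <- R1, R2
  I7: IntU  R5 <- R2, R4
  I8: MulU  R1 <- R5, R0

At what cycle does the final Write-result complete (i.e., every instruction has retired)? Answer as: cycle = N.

cycle = 37

cycle 1: issue I1 (DivU)
cycle 2: I1 read-ops, issue I2 (MulU)
cycle 3: I2 read-ops
cycle 6: I2 finished on MulU
cycle 7: I2→R1
cycle 8: issue I3 (MulU)
cycle 9: I1 finished on DivU, I3 read-ops
cycle 10: I1→R2
cycle 12: I3 finished on MulU
cycle 13: I3→R5
cycle 14: issue I4 (MulU)
cycle 15: I4 read-ops
cycle 18: I4 finished on MulU
cycle 19: I4→R4
cycle 20: issue I5 (DivU)
cycle 21: I5 read-ops, issue I6 (AddU)
cycle 22: I6 read-ops
cycle 24: I6 finished on AddU
cycle 25: I6→R5
cycle 26: issue I7 (IntU)
cycle 27: issue I8 (MulU)
cycle 28: I5 finished on DivU
cycle 29: I5→R4
cycle 30: I7 read-ops
cycle 31: I7 finished on IntU
cycle 32: I7→R5
cycle 33: I8 read-ops
cycle 36: I8 finished on MulU
cycle 37: I8→R1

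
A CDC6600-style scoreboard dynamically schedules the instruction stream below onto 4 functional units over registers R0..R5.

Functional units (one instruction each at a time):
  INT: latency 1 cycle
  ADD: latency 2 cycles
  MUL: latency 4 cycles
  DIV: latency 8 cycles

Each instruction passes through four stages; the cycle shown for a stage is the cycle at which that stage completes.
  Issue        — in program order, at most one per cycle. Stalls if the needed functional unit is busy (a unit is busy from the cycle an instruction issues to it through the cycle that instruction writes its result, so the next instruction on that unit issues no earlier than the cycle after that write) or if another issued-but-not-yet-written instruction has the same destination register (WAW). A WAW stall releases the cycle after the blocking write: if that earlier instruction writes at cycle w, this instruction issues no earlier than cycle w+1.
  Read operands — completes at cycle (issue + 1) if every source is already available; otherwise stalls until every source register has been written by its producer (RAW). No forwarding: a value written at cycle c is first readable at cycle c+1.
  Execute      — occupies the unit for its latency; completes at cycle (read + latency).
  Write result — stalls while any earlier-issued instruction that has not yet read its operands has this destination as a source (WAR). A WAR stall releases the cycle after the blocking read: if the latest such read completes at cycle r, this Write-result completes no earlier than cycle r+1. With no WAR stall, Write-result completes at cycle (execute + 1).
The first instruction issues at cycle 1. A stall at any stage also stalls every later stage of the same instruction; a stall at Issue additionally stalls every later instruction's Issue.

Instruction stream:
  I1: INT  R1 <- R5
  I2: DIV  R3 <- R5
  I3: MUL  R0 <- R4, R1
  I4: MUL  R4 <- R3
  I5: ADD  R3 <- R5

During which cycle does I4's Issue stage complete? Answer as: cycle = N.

cycle = 11

1) issue 1, read 2, done 3, write 4
2) issue 2, read 3, done 11, write 12
3) issue 3, read 5, done 9, write 10  <RAW R1: wait I1 write@4>
4) issue 11, read 13, done 17, write 18  <struct: MUL busy until I3 writes@10 / RAW R3: wait I2 write@12>
5) issue 13, read 14, done 16, write 17  <WAW R3: wait I2 write@12>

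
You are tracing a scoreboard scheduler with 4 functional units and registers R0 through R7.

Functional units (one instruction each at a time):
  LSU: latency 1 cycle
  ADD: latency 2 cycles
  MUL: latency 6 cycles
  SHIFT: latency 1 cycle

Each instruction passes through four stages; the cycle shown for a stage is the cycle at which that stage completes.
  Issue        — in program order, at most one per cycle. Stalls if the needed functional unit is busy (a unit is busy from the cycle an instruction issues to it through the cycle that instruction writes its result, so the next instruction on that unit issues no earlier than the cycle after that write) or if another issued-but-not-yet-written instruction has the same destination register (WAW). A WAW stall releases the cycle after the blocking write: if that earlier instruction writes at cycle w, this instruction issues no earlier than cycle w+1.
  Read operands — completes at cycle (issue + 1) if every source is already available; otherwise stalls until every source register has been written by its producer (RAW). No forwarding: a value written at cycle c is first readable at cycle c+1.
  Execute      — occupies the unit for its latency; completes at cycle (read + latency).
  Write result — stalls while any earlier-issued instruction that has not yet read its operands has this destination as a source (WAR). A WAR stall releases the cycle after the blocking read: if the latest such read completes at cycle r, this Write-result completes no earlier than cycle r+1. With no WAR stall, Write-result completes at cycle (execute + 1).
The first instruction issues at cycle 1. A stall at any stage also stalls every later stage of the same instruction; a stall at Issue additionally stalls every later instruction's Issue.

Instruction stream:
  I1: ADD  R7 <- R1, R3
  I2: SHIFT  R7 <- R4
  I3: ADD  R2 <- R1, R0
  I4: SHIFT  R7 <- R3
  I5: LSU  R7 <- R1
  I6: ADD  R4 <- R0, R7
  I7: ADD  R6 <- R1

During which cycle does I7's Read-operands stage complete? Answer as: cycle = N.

I1  is:1  ro:2  ex:4  wr:5
I2  is:6  ro:7  ex:8  wr:9  — WAW R7: wait I1 write@5
I3  is:7  ro:8  ex:10  wr:11
I4  is:10  ro:11  ex:12  wr:13  — struct: SHIFT busy until I2 writes@9
I5  is:14  ro:15  ex:16  wr:17  — WAW R7: wait I4 write@13
I6  is:15  ro:18  ex:20  wr:21  — RAW R7: wait I5 write@17
I7  is:22  ro:23  ex:25  wr:26  — struct: ADD busy until I6 writes@21

cycle = 23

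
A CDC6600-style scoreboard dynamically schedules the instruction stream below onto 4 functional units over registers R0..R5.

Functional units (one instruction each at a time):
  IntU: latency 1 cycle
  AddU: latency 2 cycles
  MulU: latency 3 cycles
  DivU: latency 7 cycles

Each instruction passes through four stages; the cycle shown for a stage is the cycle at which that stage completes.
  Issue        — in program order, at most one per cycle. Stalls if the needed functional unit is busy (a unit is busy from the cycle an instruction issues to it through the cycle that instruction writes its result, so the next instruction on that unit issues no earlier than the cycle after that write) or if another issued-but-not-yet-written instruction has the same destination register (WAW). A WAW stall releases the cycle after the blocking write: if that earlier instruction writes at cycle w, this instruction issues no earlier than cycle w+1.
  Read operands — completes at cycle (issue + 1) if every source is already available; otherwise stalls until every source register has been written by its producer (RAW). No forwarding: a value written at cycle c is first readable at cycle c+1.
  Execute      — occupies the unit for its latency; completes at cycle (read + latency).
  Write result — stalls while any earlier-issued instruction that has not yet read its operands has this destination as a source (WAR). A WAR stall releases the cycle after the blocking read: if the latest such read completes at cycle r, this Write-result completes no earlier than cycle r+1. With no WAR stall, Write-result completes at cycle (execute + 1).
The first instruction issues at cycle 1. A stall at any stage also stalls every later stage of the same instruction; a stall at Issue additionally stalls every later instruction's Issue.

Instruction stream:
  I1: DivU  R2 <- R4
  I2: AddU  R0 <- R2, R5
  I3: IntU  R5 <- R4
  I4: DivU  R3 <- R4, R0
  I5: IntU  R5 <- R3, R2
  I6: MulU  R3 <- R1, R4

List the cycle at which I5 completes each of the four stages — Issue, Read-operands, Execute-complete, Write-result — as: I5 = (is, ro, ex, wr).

I5 = (13, 24, 25, 26)

cycle 1: issue I1 (DivU)
cycle 2: I1 read-ops | issue I2 (AddU)
cycle 3: issue I3 (IntU)
cycle 4: I3 read-ops
cycle 5: I3 finished on IntU
cycle 9: I1 finished on DivU
cycle 10: I1→R2
cycle 11: I2 read-ops | issue I4 (DivU)
cycle 12: I3→R5
cycle 13: I2 finished on AddU | issue I5 (IntU)
cycle 14: I2→R0
cycle 15: I4 read-ops
cycle 22: I4 finished on DivU
cycle 23: I4→R3
cycle 24: I5 read-ops | issue I6 (MulU)
cycle 25: I5 finished on IntU | I6 read-ops
cycle 26: I5→R5
cycle 28: I6 finished on MulU
cycle 29: I6→R3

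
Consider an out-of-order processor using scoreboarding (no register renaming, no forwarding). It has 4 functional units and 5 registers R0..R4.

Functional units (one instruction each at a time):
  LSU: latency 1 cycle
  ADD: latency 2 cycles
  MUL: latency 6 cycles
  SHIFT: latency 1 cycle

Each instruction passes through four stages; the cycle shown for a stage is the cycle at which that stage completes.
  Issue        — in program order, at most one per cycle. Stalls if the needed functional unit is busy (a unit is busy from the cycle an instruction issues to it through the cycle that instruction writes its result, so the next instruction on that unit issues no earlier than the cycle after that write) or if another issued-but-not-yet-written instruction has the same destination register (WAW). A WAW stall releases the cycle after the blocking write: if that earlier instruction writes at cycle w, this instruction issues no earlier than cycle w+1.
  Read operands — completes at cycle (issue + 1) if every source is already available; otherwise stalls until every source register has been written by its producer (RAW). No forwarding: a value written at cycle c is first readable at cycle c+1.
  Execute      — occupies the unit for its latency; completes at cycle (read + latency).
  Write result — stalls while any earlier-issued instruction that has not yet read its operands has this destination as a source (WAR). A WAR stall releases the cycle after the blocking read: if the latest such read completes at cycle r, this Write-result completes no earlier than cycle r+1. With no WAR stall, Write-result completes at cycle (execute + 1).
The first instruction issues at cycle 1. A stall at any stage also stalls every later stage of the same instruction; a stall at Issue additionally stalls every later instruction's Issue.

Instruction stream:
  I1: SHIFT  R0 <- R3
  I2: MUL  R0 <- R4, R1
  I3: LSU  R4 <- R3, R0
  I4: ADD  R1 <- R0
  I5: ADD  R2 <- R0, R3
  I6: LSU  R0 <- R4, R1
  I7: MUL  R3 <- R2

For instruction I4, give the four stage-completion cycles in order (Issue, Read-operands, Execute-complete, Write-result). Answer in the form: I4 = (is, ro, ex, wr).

I4 = (7, 14, 16, 17)

  I1 | 1 | 2 | 3 | 4
  I2 | 5 | 6 | 12 | 13   WAW R0: wait I1 write@4
  I3 | 6 | 14 | 15 | 16   RAW R0: wait I2 write@13
  I4 | 7 | 14 | 16 | 17   RAW R0: wait I2 write@13
  I5 | 18 | 19 | 21 | 22   struct: ADD busy until I4 writes@17
  I6 | 19 | 20 | 21 | 22
  I7 | 20 | 23 | 29 | 30   RAW R2: wait I5 write@22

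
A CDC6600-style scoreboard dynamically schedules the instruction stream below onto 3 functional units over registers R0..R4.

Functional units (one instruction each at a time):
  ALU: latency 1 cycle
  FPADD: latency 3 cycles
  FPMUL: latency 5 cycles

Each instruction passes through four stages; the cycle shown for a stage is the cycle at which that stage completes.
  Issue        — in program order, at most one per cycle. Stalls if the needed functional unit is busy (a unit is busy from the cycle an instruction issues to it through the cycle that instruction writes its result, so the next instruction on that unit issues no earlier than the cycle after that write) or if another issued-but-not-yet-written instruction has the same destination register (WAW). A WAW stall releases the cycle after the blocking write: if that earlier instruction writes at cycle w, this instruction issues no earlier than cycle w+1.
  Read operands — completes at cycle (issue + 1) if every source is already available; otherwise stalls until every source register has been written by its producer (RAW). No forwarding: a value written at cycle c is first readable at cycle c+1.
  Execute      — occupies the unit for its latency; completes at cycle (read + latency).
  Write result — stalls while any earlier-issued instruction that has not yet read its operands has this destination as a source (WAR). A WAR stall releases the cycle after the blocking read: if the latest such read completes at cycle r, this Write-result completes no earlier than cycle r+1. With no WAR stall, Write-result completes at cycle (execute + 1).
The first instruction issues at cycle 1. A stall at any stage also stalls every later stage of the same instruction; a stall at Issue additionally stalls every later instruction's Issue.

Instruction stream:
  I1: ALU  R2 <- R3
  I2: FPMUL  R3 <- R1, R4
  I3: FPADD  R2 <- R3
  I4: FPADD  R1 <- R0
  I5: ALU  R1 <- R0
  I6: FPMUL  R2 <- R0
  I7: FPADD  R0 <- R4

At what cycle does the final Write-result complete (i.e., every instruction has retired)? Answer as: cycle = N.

cycle = 29

  I1 | 1 | 2 | 3 | 4
  I2 | 2 | 3 | 8 | 9
  I3 | 5 | 10 | 13 | 14   WAW R2: wait I1 write@4 · RAW R3: wait I2 write@9
  I4 | 15 | 16 | 19 | 20   struct: FPADD busy until I3 writes@14
  I5 | 21 | 22 | 23 | 24   WAW R1: wait I4 write@20
  I6 | 22 | 23 | 28 | 29
  I7 | 23 | 24 | 27 | 28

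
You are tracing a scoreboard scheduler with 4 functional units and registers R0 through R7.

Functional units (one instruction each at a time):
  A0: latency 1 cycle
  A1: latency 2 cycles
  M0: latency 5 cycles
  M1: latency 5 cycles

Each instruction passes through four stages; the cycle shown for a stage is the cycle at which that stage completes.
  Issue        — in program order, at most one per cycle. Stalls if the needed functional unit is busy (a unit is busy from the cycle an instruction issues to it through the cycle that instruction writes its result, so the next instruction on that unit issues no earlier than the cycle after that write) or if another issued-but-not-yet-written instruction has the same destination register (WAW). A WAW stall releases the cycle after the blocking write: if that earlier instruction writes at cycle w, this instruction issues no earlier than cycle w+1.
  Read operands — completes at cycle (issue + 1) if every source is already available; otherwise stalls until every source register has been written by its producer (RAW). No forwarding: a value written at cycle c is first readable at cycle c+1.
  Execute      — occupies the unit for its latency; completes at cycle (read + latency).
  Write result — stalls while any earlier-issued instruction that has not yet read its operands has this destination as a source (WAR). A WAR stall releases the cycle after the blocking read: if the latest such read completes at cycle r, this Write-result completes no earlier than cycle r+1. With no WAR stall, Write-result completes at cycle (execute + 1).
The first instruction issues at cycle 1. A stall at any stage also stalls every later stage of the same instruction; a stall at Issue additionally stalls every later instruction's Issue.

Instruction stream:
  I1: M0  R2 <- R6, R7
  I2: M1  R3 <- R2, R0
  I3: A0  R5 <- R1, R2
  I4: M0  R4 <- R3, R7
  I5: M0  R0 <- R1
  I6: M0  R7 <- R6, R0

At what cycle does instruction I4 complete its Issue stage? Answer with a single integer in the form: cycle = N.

cycle = 9

cycle 1: I1→M0
cycle 2: I1 RO · I2→M1
cycle 3: I3→A0
cycle 7: I1 EX
cycle 8: I1 WR R2
cycle 9: I2 RO · I3 RO · I4→M0
cycle 10: I3 EX
cycle 11: I3 WR R5
cycle 14: I2 EX
cycle 15: I2 WR R3
cycle 16: I4 RO
cycle 21: I4 EX
cycle 22: I4 WR R4
cycle 23: I5→M0
cycle 24: I5 RO
cycle 29: I5 EX
cycle 30: I5 WR R0
cycle 31: I6→M0
cycle 32: I6 RO
cycle 37: I6 EX
cycle 38: I6 WR R7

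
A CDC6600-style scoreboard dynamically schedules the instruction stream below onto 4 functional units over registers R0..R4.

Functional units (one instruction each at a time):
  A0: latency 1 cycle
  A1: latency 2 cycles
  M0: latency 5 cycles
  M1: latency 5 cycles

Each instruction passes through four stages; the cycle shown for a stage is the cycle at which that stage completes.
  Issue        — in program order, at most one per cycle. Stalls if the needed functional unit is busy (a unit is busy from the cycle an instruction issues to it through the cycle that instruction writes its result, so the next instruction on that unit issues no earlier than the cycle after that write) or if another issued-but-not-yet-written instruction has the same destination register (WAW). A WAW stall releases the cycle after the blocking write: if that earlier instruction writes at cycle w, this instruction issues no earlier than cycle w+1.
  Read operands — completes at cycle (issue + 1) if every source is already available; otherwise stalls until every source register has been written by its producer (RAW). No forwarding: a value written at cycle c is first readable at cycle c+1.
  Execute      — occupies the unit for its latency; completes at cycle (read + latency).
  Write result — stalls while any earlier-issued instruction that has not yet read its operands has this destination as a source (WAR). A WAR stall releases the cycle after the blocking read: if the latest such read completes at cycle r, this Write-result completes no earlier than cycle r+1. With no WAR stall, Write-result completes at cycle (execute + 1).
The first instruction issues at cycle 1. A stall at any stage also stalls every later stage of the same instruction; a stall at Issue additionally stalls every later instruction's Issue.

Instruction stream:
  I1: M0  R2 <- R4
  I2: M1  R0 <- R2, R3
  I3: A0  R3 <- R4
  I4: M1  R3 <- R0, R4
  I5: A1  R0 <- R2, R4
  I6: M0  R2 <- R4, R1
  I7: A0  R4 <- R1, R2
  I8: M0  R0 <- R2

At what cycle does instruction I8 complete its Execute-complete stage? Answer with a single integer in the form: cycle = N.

  I1 | 1 | 2 | 7 | 8
  I2 | 2 | 9 | 14 | 15   RAW R2: wait I1 write@8
  I3 | 3 | 4 | 5 | 10   WAR R3: wait I2 read@9
  I4 | 16 | 17 | 22 | 23   struct: M1 busy until I2 writes@15
  I5 | 17 | 18 | 20 | 21
  I6 | 18 | 19 | 24 | 25
  I7 | 19 | 26 | 27 | 28   RAW R2: wait I6 write@25
  I8 | 26 | 27 | 32 | 33   struct: M0 busy until I6 writes@25

cycle = 32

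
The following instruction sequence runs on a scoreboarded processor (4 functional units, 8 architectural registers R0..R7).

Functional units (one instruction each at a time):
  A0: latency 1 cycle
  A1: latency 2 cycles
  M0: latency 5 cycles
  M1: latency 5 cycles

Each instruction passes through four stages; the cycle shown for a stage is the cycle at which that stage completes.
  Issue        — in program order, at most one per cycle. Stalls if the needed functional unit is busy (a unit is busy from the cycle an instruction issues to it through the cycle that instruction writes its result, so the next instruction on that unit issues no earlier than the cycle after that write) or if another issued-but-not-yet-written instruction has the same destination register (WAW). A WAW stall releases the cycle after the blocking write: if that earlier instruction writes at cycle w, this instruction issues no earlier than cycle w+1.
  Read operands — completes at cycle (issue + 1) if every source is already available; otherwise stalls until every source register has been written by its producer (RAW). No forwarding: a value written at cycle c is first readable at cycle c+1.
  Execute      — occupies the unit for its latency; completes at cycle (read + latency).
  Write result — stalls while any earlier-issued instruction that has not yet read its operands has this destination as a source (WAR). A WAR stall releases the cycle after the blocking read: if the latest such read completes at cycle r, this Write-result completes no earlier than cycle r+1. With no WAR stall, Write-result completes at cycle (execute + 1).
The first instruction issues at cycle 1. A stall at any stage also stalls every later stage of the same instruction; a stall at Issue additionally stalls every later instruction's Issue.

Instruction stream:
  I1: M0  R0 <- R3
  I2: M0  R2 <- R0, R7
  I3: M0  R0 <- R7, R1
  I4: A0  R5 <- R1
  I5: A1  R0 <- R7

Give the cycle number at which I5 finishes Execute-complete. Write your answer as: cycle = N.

cycle = 28

  I1 | 1 | 2 | 7 | 8
  I2 | 9 | 10 | 15 | 16   struct: M0 busy until I1 writes@8
  I3 | 17 | 18 | 23 | 24   struct: M0 busy until I2 writes@16
  I4 | 18 | 19 | 20 | 21
  I5 | 25 | 26 | 28 | 29   WAW R0: wait I3 write@24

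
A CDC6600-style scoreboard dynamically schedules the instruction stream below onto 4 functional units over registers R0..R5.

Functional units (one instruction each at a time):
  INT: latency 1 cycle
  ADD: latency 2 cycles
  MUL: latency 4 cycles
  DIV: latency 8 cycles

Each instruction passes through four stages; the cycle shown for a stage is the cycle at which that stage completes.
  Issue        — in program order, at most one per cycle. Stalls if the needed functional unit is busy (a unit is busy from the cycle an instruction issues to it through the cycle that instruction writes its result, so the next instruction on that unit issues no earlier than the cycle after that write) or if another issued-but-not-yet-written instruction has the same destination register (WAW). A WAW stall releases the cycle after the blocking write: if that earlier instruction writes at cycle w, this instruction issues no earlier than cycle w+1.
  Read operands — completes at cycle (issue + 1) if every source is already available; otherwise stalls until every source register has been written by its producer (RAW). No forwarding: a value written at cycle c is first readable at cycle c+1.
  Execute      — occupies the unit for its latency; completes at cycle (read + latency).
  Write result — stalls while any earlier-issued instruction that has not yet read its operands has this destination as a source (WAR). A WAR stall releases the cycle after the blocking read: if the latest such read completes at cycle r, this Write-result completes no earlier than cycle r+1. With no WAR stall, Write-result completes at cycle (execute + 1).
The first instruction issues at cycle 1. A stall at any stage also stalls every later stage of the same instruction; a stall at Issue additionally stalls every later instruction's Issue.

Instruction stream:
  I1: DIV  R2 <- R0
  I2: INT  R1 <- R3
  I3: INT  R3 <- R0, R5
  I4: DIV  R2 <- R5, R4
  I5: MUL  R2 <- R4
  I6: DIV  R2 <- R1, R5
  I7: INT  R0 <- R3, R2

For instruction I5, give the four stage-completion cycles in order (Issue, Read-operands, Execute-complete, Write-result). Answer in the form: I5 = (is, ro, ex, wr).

I5 = (23, 24, 28, 29)

I1: IS=1 RO=2 EX=10 WR=11
I2: IS=2 RO=3 EX=4 WR=5
I3: IS=6 RO=7 EX=8 WR=9  [struct: INT busy until I2 writes@5]
I4: IS=12 RO=13 EX=21 WR=22  [struct: DIV busy until I1 writes@11]
I5: IS=23 RO=24 EX=28 WR=29  [WAW R2: wait I4 write@22]
I6: IS=30 RO=31 EX=39 WR=40  [WAW R2: wait I5 write@29]
I7: IS=31 RO=41 EX=42 WR=43  [RAW R2: wait I6 write@40]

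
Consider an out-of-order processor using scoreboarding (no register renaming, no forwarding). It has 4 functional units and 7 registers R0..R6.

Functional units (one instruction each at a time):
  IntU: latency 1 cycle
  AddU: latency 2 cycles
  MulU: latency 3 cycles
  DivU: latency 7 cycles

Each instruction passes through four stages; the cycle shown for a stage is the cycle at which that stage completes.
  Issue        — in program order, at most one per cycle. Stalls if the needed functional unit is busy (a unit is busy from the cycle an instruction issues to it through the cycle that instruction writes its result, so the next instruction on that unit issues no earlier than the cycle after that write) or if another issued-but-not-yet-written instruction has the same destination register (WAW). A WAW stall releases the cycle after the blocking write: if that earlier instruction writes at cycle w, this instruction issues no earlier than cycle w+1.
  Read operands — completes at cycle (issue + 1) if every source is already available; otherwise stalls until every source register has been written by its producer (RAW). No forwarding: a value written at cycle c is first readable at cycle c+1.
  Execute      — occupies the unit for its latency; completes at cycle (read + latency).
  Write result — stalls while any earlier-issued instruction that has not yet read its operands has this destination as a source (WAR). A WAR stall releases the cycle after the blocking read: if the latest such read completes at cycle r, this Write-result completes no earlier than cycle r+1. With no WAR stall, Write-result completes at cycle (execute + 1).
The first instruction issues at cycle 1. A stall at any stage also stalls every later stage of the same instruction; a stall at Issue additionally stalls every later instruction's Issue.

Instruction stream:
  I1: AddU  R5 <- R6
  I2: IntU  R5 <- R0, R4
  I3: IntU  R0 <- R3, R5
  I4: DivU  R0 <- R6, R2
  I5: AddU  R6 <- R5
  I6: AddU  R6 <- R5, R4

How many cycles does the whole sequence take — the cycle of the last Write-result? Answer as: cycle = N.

  I1 | 1 | 2 | 4 | 5
  I2 | 6 | 7 | 8 | 9   WAW R5: wait I1 write@5
  I3 | 10 | 11 | 12 | 13   struct: IntU busy until I2 writes@9
  I4 | 14 | 15 | 22 | 23   WAW R0: wait I3 write@13
  I5 | 15 | 16 | 18 | 19
  I6 | 20 | 21 | 23 | 24   struct: AddU busy until I5 writes@19

cycle = 24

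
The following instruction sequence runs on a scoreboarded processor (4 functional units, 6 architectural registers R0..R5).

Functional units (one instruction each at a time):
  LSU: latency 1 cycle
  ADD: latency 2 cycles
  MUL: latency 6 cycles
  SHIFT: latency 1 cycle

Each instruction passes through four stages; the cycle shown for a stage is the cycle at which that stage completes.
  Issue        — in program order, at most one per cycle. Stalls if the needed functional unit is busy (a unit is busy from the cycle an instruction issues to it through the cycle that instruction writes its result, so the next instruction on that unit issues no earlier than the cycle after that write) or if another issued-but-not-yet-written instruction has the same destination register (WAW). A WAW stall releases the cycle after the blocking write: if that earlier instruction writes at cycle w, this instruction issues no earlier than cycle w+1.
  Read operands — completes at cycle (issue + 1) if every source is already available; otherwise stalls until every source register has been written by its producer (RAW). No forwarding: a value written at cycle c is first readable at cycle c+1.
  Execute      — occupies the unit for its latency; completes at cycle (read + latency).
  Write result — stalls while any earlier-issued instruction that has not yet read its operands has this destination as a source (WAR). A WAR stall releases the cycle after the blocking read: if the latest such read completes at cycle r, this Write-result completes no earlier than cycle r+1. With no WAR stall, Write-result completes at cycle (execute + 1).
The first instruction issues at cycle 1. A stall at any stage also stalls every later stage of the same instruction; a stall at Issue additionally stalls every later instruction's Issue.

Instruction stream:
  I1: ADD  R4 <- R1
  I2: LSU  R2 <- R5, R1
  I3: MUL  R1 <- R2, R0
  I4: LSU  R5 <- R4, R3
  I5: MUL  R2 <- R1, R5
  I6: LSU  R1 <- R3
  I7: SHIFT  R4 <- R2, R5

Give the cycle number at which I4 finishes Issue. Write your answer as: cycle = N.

I1  is:1  ro:2  ex:4  wr:5
I2  is:2  ro:3  ex:4  wr:5
I3  is:3  ro:6  ex:12  wr:13  — RAW R2: wait I2 write@5
I4  is:6  ro:7  ex:8  wr:9  — struct: LSU busy until I2 writes@5
I5  is:14  ro:15  ex:21  wr:22  — struct: MUL busy until I3 writes@13
I6  is:15  ro:16  ex:17  wr:18
I7  is:16  ro:23  ex:24  wr:25  — RAW R2: wait I5 write@22

cycle = 6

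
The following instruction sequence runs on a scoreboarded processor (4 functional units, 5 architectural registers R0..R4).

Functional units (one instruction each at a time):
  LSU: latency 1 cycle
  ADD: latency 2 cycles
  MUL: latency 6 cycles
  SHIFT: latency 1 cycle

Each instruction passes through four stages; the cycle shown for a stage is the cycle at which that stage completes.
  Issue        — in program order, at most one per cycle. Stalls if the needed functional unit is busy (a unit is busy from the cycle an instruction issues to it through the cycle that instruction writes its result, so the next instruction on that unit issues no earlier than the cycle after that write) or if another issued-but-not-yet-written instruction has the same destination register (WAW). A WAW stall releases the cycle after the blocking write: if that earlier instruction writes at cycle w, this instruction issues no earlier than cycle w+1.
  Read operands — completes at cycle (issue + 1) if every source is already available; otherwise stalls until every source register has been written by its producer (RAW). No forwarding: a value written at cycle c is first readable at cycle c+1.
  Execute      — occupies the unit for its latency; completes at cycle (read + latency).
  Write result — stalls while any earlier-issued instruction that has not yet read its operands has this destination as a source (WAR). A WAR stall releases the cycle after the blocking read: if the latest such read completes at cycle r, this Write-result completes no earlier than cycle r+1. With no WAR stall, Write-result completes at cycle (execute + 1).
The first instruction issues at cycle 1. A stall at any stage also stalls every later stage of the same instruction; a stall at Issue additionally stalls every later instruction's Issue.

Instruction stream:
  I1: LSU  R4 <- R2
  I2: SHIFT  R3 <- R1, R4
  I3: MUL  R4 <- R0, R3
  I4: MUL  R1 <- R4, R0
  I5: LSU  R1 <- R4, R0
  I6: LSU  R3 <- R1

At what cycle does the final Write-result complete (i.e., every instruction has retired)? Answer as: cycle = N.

cycle = 32

I1: IS=1 RO=2 EX=3 WR=4
I2: IS=2 RO=5 EX=6 WR=7  [RAW R4: wait I1 write@4]
I3: IS=5 RO=8 EX=14 WR=15  [WAW R4: wait I1 write@4; RAW R3: wait I2 write@7]
I4: IS=16 RO=17 EX=23 WR=24  [struct: MUL busy until I3 writes@15]
I5: IS=25 RO=26 EX=27 WR=28  [WAW R1: wait I4 write@24]
I6: IS=29 RO=30 EX=31 WR=32  [struct: LSU busy until I5 writes@28]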